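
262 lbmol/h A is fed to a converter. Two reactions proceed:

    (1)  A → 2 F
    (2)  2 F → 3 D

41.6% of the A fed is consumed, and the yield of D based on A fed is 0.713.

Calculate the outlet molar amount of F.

93.4 lbmol/h

Conversion of A: A consumed = 1ξ₁ = 0.416 × 262 → ξ₁ = 109 lbmol/h.
Yield of D: 3ξ₂ / 262 = 0.713 → ξ₂ = 62.27 lbmol/h.
Outlet amounts (n = n₀ + Σ ν·ξ):
  A: 262 − 1(109) = 153
  F: 0 + 2(109) − 2(62.27) = 93.45
  D: 0 + 3(62.27) = 186.8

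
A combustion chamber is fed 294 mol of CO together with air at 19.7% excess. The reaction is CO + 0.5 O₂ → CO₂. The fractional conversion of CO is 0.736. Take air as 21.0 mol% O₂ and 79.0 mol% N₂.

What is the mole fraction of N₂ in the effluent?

0.647

Stoichiometric O₂ = 0.5 × 294 = 147 mol; O₂ fed = 147 × 1.197 = 176 mol.
N₂ fed = 176 × 79/21 = 661.9 mol.
Fuel reacted = 0.736 × 294 → ξ = 216.4 mol.
Outlet (n = n₀ + ν ξ):
  CO: 294 − 1(216.4) = 77.62
  O₂: 176 − 0.5(216.4) = 67.77
  N₂: 661.9 (inert)
  CO₂: 0 + 1(216.4) = 216.4
Total out = 1024 mol; y_N₂ = 661.9 / 1024 = 0.6466.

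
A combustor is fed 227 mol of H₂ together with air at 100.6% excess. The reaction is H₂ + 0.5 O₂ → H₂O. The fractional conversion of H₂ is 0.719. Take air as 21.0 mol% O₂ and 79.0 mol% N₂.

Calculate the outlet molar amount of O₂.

Stoichiometric O₂ = 0.5 × 227 = 113.5 mol; O₂ fed = 113.5 × 2.006 = 227.7 mol.
N₂ fed = 227.7 × 79/21 = 856.5 mol.
Fuel reacted = 0.719 × 227 → ξ = 163.2 mol.
Outlet (n = n₀ + ν ξ):
  H₂: 227 − 1(163.2) = 63.79
  O₂: 227.7 − 0.5(163.2) = 146.1
  N₂: 856.5 (inert)
  H₂O: 0 + 1(163.2) = 163.2

146 mol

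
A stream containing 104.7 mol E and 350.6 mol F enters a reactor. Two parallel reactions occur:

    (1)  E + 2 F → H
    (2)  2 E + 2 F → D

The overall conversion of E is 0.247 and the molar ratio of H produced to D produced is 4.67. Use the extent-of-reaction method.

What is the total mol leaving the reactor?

Conversion of E: E consumed = 0.247 × 104.7 = 25.86 mol = 1ξ₁ + 2ξ₂.
Selectivity: 1ξ₁ / (1ξ₂) = 4.67 → ξ₁ = 4.67 ξ₂.
Substitute: (1·4.67 + 2) ξ₂ = 25.86 → ξ₂ = 3.877 mol, ξ₁ = 18.11 mol.
Outlet amounts (n = n₀ + Σ ν·ξ):
  E: 104.7 − 1(18.11) − 2(3.877) = 78.84
  F: 350.6 − 2(18.11) − 2(3.877) = 306.6
  H: 0 + 1(18.11) = 18.11
  D: 0 + 1(3.877) = 3.877
Total out = 78.84 + 306.6 + 18.11 + 3.877 = 407.5 mol.

407 mol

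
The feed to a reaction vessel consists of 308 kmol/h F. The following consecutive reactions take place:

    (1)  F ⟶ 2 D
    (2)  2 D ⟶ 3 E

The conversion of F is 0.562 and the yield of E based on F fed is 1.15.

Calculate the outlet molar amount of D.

Conversion of F: F consumed = 1ξ₁ = 0.562 × 308 → ξ₁ = 173.1 kmol/h.
Yield of E: 3ξ₂ / 308 = 1.15 → ξ₂ = 118.1 kmol/h.
Outlet amounts (n = n₀ + Σ ν·ξ):
  F: 308 − 1(173.1) = 134.9
  D: 0 + 2(173.1) − 2(118.1) = 110.1
  E: 0 + 3(118.1) = 354.2

110 kmol/h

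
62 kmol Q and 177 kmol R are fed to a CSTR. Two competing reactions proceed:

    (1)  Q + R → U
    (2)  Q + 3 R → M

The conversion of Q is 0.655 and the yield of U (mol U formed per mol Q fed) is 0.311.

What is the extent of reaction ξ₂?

Yield of U: 1ξ₁ / 62 = 0.311 → ξ₁ = 19.28 kmol.
Conversion of Q: 1ξ₁ + 1ξ₂ = 0.655 × 62 = 40.61 → ξ₂ = 21.33 kmol.
Outlet amounts (n = n₀ + Σ ν·ξ):
  Q: 62 − 1(19.28) − 1(21.33) = 21.39
  R: 177 − 1(19.28) − 3(21.33) = 93.73
  U: 0 + 1(19.28) = 19.28
  M: 0 + 1(21.33) = 21.33

ξ₂ = 21.3 kmol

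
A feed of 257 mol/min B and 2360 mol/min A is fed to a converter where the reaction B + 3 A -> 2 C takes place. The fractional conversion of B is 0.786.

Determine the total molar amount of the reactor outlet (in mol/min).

B reacted = 0.786 × 257 = 202 mol/min; ν_B = −1, so ξ = 202/1 = 202 mol/min.
Outlet amounts (n = n₀ + ν ξ):
  B: 257 − 1(202) = 55
  A: 2360 − 3(202) = 1754
  C: 0 + 2(202) = 404
Total out = 55 + 1754 + 404 = 2213 mol/min.

2210 mol/min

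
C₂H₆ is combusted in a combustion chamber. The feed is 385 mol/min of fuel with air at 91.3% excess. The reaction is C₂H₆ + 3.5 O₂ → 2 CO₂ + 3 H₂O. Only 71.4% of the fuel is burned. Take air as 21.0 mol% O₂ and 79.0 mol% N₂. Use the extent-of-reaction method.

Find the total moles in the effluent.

12800 mol/min

Stoichiometric O₂ = 3.5 × 385 = 1348 mol/min; O₂ fed = 1348 × 1.913 = 2578 mol/min.
N₂ fed = 2578 × 79/21 = 9697 mol/min.
Fuel reacted = 0.714 × 385 → ξ = 274.9 mol/min.
Outlet (n = n₀ + ν ξ):
  C₂H₆: 385 − 1(274.9) = 110.1
  O₂: 2578 − 3.5(274.9) = 1616
  N₂: 9697 (inert)
  CO₂: 0 + 2(274.9) = 549.8
  H₂O: 0 + 3(274.9) = 824.7
Total out = 110.1 + 1616 + 9697 + 549.8 + 824.7 = 12800 mol/min.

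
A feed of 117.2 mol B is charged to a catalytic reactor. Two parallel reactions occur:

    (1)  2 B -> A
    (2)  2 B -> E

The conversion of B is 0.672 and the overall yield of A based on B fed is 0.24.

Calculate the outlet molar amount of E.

Yield of A: 1ξ₁ / 117.2 = 0.24 → ξ₁ = 28.13 mol.
Conversion of B: 2ξ₁ + 2ξ₂ = 0.672 × 117.2 = 78.76 → ξ₂ = 11.25 mol.
Outlet amounts (n = n₀ + Σ ν·ξ):
  B: 117.2 − 2(28.13) − 2(11.25) = 38.44
  A: 0 + 1(28.13) = 28.13
  E: 0 + 1(11.25) = 11.25

11.3 mol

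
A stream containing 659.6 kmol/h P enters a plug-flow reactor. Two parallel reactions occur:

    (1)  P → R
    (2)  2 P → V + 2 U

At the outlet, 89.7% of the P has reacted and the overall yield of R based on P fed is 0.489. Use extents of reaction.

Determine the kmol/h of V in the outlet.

135 kmol/h

Yield of R: 1ξ₁ / 659.6 = 0.489 → ξ₁ = 322.5 kmol/h.
Conversion of P: 1ξ₁ + 2ξ₂ = 0.897 × 659.6 = 591.7 → ξ₂ = 134.6 kmol/h.
Outlet amounts (n = n₀ + Σ ν·ξ):
  P: 659.6 − 1(322.5) − 2(134.6) = 67.94
  R: 0 + 1(322.5) = 322.5
  V: 0 + 1(134.6) = 134.6
  U: 0 + 2(134.6) = 269.1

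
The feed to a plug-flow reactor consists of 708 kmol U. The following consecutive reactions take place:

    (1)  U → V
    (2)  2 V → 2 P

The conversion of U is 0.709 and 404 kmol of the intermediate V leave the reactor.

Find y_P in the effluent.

0.138

Conversion of U: U consumed = 1ξ₁ = 0.709 × 708 → ξ₁ = 502 kmol.
V balance: n_V = 0 + 1ξ₁ − 2ξ₂ = 404 → ξ₂ = (1·502 − 404)/2 = 48.99 kmol.
Outlet amounts (n = n₀ + Σ ν·ξ):
  U: 708 − 1(502) = 206
  V: 0 + 1(502) − 2(48.99) = 404
  P: 0 + 2(48.99) = 97.97
Total out = 708 kmol; y_P = 97.97 / 708 = 0.1384.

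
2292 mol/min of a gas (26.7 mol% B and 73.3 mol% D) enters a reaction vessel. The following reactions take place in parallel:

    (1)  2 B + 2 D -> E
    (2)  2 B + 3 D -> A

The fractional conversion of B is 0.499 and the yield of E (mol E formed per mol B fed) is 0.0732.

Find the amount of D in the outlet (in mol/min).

Yield of E: 1ξ₁ / 612 = 0.0732 → ξ₁ = 44.8 mol/min.
Conversion of B: 2ξ₁ + 2ξ₂ = 0.499 × 612 = 305.4 → ξ₂ = 107.9 mol/min.
Outlet amounts (n = n₀ + Σ ν·ξ):
  B: 612 − 2(44.8) − 2(107.9) = 306.6
  D: 1680 − 2(44.8) − 3(107.9) = 1267
  E: 0 + 1(44.8) = 44.8
  A: 0 + 1(107.9) = 107.9

1270 mol/min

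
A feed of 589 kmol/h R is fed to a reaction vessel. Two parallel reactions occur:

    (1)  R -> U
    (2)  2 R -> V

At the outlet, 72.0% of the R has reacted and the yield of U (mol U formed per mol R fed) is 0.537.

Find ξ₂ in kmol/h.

Yield of U: 1ξ₁ / 589 = 0.537 → ξ₁ = 316.3 kmol/h.
Conversion of R: 1ξ₁ + 2ξ₂ = 0.72 × 589 = 424.1 → ξ₂ = 53.89 kmol/h.
Outlet amounts (n = n₀ + Σ ν·ξ):
  R: 589 − 1(316.3) − 2(53.89) = 164.9
  U: 0 + 1(316.3) = 316.3
  V: 0 + 1(53.89) = 53.89

ξ₂ = 53.9 kmol/h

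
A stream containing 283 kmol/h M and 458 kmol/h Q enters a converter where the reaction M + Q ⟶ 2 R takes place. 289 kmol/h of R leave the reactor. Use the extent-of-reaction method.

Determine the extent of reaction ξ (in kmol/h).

For R: n = n₀ + 2ξ → 289 = 0 + 2ξ, giving ξ = 144.5 kmol/h.
Outlet amounts (n = n₀ + ν ξ):
  M: 283 − 1(144.5) = 138.5
  Q: 458 − 1(144.5) = 313.5
  R: 0 + 2(144.5) = 289

ξ = 144 kmol/h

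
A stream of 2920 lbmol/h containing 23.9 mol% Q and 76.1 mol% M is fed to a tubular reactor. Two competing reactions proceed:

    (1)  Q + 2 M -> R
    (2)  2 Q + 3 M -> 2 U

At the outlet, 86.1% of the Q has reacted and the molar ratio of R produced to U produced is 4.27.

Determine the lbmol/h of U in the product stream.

Conversion of Q: Q consumed = 0.861 × 697.9 = 600.9 lbmol/h = 1ξ₁ + 2ξ₂.
Selectivity: 1ξ₁ / (2ξ₂) = 4.27 → ξ₁ = 8.54 ξ₂.
Substitute: (1·8.54 + 2) ξ₂ = 600.9 → ξ₂ = 57.01 lbmol/h, ξ₁ = 486.9 lbmol/h.
Outlet amounts (n = n₀ + Σ ν·ξ):
  Q: 697.9 − 1(486.9) − 2(57.01) = 97.01
  M: 2222 − 2(486.9) − 3(57.01) = 1077
  R: 0 + 1(486.9) = 486.9
  U: 0 + 2(57.01) = 114

114 lbmol/h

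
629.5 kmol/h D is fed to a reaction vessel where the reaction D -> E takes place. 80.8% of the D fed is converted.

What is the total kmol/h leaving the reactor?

630 kmol/h

D reacted = 0.808 × 629.5 = 508.6 kmol/h; ν_D = −1, so ξ = 508.6/1 = 508.6 kmol/h.
Outlet amounts (n = n₀ + ν ξ):
  D: 629.5 − 1(508.6) = 120.9
  E: 0 + 1(508.6) = 508.6
Total out = 120.9 + 508.6 = 629.5 kmol/h.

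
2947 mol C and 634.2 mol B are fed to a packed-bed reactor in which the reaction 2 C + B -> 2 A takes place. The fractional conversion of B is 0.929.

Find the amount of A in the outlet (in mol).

B reacted = 0.929 × 634.2 = 589.2 mol; ν_B = −1, so ξ = 589.2/1 = 589.2 mol.
Outlet amounts (n = n₀ + ν ξ):
  C: 2947 − 2(589.2) = 1769
  B: 634.2 − 1(589.2) = 45.03
  A: 0 + 2(589.2) = 1178

1180 mol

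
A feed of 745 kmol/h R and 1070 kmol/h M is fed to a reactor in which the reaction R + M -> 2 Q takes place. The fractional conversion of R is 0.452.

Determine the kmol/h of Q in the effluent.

673 kmol/h

R reacted = 0.452 × 745 = 336.7 kmol/h; ν_R = −1, so ξ = 336.7/1 = 336.7 kmol/h.
Outlet amounts (n = n₀ + ν ξ):
  R: 745 − 1(336.7) = 408.3
  M: 1070 − 1(336.7) = 733.3
  Q: 0 + 2(336.7) = 673.5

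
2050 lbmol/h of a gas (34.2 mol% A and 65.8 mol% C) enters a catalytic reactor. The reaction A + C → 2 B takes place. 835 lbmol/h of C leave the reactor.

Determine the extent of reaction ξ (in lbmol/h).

ξ = 514 lbmol/h

For C: n = n₀ − 1ξ → 835 = 1349 − 1ξ, giving ξ = 513.9 lbmol/h.
Outlet amounts (n = n₀ + ν ξ):
  A: 701.1 − 1(513.9) = 187.2
  C: 1349 − 1(513.9) = 835
  B: 0 + 2(513.9) = 1028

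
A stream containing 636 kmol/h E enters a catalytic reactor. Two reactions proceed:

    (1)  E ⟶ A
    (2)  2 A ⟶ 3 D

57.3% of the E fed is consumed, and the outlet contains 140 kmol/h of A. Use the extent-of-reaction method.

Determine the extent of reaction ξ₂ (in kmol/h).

ξ₂ = 112 kmol/h

Conversion of E: E consumed = 1ξ₁ = 0.573 × 636 → ξ₁ = 364.4 kmol/h.
A balance: n_A = 0 + 1ξ₁ − 2ξ₂ = 140 → ξ₂ = (1·364.4 − 140)/2 = 112.2 kmol/h.
Outlet amounts (n = n₀ + Σ ν·ξ):
  E: 636 − 1(364.4) = 271.6
  A: 0 + 1(364.4) − 2(112.2) = 140
  D: 0 + 3(112.2) = 336.6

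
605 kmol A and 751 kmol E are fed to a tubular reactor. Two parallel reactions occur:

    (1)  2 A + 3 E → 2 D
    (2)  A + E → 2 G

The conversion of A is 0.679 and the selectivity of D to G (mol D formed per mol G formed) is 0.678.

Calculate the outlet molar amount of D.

Conversion of A: A consumed = 0.679 × 605 = 410.8 kmol = 2ξ₁ + 1ξ₂.
Selectivity: 2ξ₁ / (2ξ₂) = 0.678 → ξ₁ = 0.678 ξ₂.
Substitute: (2·0.678 + 1) ξ₂ = 410.8 → ξ₂ = 174.4 kmol, ξ₁ = 118.2 kmol.
Outlet amounts (n = n₀ + Σ ν·ξ):
  A: 605 − 2(118.2) − 1(174.4) = 194.2
  E: 751 − 3(118.2) − 1(174.4) = 222
  D: 0 + 2(118.2) = 236.4
  G: 0 + 2(174.4) = 348.7

236 kmol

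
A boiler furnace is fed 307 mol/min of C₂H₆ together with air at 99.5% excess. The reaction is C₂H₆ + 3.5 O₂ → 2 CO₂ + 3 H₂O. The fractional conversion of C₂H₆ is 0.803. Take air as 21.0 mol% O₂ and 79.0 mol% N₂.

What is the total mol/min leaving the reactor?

10600 mol/min

Stoichiometric O₂ = 3.5 × 307 = 1074 mol/min; O₂ fed = 1074 × 1.995 = 2144 mol/min.
N₂ fed = 2144 × 79/21 = 8064 mol/min.
Fuel reacted = 0.803 × 307 → ξ = 246.5 mol/min.
Outlet (n = n₀ + ν ξ):
  C₂H₆: 307 − 1(246.5) = 60.48
  O₂: 2144 − 3.5(246.5) = 1281
  N₂: 8064 (inert)
  CO₂: 0 + 2(246.5) = 493
  H₂O: 0 + 3(246.5) = 739.6
Total out = 60.48 + 1281 + 8064 + 493 + 739.6 = 10640 mol/min.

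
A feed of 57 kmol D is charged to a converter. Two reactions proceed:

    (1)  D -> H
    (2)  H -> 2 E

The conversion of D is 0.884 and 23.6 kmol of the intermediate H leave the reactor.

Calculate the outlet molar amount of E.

Conversion of D: D consumed = 1ξ₁ = 0.884 × 57 → ξ₁ = 50.39 kmol.
H balance: n_H = 0 + 1ξ₁ − 1ξ₂ = 23.6 → ξ₂ = (1·50.39 − 23.6)/1 = 26.79 kmol.
Outlet amounts (n = n₀ + Σ ν·ξ):
  D: 57 − 1(50.39) = 6.612
  H: 0 + 1(50.39) − 1(26.79) = 23.6
  E: 0 + 2(26.79) = 53.58

53.6 kmol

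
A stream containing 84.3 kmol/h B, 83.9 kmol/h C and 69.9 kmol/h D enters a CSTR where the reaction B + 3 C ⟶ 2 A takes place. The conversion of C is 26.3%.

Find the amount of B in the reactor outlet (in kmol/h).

C reacted = 0.263 × 83.9 = 22.07 kmol/h; ν_C = −3, so ξ = 22.07/3 = 7.355 kmol/h.
Outlet amounts (n = n₀ + ν ξ):
  B: 84.3 − 1(7.355) = 76.94
  C: 83.9 − 3(7.355) = 61.83
  A: 0 + 2(7.355) = 14.71
  D: 69.9 (inert)

76.9 kmol/h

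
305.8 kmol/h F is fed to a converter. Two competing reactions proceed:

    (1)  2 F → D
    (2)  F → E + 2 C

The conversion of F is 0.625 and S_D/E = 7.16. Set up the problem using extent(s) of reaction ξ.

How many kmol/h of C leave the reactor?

Conversion of F: F consumed = 0.625 × 305.8 = 191.1 kmol/h = 2ξ₁ + 1ξ₂.
Selectivity: 1ξ₁ / (1ξ₂) = 7.16 → ξ₁ = 7.16 ξ₂.
Substitute: (2·7.16 + 1) ξ₂ = 191.1 → ξ₂ = 12.48 kmol/h, ξ₁ = 89.32 kmol/h.
Outlet amounts (n = n₀ + Σ ν·ξ):
  F: 305.8 − 2(89.32) − 1(12.48) = 114.7
  D: 0 + 1(89.32) = 89.32
  E: 0 + 1(12.48) = 12.48
  C: 0 + 2(12.48) = 24.95

25 kmol/h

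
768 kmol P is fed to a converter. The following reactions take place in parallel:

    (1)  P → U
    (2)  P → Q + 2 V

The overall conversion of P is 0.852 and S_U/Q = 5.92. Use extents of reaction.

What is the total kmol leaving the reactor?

957 kmol

Conversion of P: P consumed = 0.852 × 768 = 654.3 kmol = 1ξ₁ + 1ξ₂.
Selectivity: 1ξ₁ / (1ξ₂) = 5.92 → ξ₁ = 5.92 ξ₂.
Substitute: (1·5.92 + 1) ξ₂ = 654.3 → ξ₂ = 94.56 kmol, ξ₁ = 559.8 kmol.
Outlet amounts (n = n₀ + Σ ν·ξ):
  P: 768 − 1(559.8) − 1(94.56) = 113.7
  U: 0 + 1(559.8) = 559.8
  Q: 0 + 1(94.56) = 94.56
  V: 0 + 2(94.56) = 189.1
Total out = 113.7 + 559.8 + 94.56 + 189.1 = 957.1 kmol.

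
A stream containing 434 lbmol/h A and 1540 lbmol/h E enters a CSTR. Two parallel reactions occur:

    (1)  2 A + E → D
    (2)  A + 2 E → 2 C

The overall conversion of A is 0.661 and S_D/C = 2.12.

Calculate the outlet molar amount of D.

128 lbmol/h

Conversion of A: A consumed = 0.661 × 434 = 286.9 lbmol/h = 2ξ₁ + 1ξ₂.
Selectivity: 1ξ₁ / (2ξ₂) = 2.12 → ξ₁ = 4.24 ξ₂.
Substitute: (2·4.24 + 1) ξ₂ = 286.9 → ξ₂ = 30.26 lbmol/h, ξ₁ = 128.3 lbmol/h.
Outlet amounts (n = n₀ + Σ ν·ξ):
  A: 434 − 2(128.3) − 1(30.26) = 147.1
  E: 1540 − 1(128.3) − 2(30.26) = 1351
  D: 0 + 1(128.3) = 128.3
  C: 0 + 2(30.26) = 60.52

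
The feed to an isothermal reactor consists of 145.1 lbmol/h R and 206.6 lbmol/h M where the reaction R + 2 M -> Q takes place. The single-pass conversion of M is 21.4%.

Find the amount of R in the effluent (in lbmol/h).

M reacted = 0.214 × 206.6 = 44.21 lbmol/h; ν_M = −2, so ξ = 44.21/2 = 22.11 lbmol/h.
Outlet amounts (n = n₀ + ν ξ):
  R: 145.1 − 1(22.11) = 123
  M: 206.6 − 2(22.11) = 162.4
  Q: 0 + 1(22.11) = 22.11

123 lbmol/h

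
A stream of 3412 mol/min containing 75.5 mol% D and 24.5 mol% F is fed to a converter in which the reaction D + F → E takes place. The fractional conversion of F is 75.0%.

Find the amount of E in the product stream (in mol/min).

627 mol/min

F reacted = 0.75 × 835.9 = 627 mol/min; ν_F = −1, so ξ = 627/1 = 627 mol/min.
Outlet amounts (n = n₀ + ν ξ):
  D: 2576 − 1(627) = 1949
  F: 835.9 − 1(627) = 209
  E: 0 + 1(627) = 627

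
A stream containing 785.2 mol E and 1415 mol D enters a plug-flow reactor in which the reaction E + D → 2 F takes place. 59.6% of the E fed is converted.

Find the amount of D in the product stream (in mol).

947 mol

E reacted = 0.596 × 785.2 = 468 mol; ν_E = −1, so ξ = 468/1 = 468 mol.
Outlet amounts (n = n₀ + ν ξ):
  E: 785.2 − 1(468) = 317.2
  D: 1415 − 1(468) = 947
  F: 0 + 2(468) = 936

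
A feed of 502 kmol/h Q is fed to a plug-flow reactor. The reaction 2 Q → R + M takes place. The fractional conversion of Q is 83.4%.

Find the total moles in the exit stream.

502 kmol/h

Q reacted = 0.834 × 502 = 418.7 kmol/h; ν_Q = −2, so ξ = 418.7/2 = 209.3 kmol/h.
Outlet amounts (n = n₀ + ν ξ):
  Q: 502 − 2(209.3) = 83.33
  R: 0 + 1(209.3) = 209.3
  M: 0 + 1(209.3) = 209.3
Total out = 83.33 + 209.3 + 209.3 = 502 kmol/h.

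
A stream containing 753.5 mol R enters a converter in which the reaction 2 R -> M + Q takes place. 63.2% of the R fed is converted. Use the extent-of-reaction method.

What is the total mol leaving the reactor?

R reacted = 0.632 × 753.5 = 476.2 mol; ν_R = −2, so ξ = 476.2/2 = 238.1 mol.
Outlet amounts (n = n₀ + ν ξ):
  R: 753.5 − 2(238.1) = 277.3
  M: 0 + 1(238.1) = 238.1
  Q: 0 + 1(238.1) = 238.1
Total out = 277.3 + 238.1 + 238.1 = 753.5 mol.

754 mol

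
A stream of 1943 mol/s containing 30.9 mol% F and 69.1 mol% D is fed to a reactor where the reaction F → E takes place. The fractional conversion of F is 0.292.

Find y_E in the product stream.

0.0902

F reacted = 0.292 × 600.4 = 175.3 mol/s; ν_F = −1, so ξ = 175.3/1 = 175.3 mol/s.
Outlet amounts (n = n₀ + ν ξ):
  F: 600.4 − 1(175.3) = 425.1
  E: 0 + 1(175.3) = 175.3
  D: 1343 (inert)
Total out = 1943 mol/s; y_E = 175.3 / 1943 = 0.09023.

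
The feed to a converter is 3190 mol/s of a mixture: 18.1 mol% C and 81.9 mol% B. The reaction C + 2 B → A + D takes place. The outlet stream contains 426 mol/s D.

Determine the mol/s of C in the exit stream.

For D: n = n₀ + 1ξ → 426 = 0 + 1ξ, giving ξ = 426 mol/s.
Outlet amounts (n = n₀ + ν ξ):
  C: 577.4 − 1(426) = 151.4
  B: 2613 − 2(426) = 1761
  A: 0 + 1(426) = 426
  D: 0 + 1(426) = 426

151 mol/s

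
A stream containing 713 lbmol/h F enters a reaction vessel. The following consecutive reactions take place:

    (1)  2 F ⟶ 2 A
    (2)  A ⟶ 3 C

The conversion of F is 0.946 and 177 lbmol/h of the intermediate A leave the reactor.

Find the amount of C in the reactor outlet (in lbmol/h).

Conversion of F: F consumed = 2ξ₁ = 0.946 × 713 → ξ₁ = 337.2 lbmol/h.
A balance: n_A = 0 + 2ξ₁ − 1ξ₂ = 177 → ξ₂ = (2·337.2 − 177)/1 = 497.5 lbmol/h.
Outlet amounts (n = n₀ + Σ ν·ξ):
  F: 713 − 2(337.2) = 38.5
  A: 0 + 2(337.2) − 1(497.5) = 177
  C: 0 + 3(497.5) = 1492

1490 lbmol/h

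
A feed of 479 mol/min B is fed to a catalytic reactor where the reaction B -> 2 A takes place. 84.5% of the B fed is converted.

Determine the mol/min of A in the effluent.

810 mol/min

B reacted = 0.845 × 479 = 404.8 mol/min; ν_B = −1, so ξ = 404.8/1 = 404.8 mol/min.
Outlet amounts (n = n₀ + ν ξ):
  B: 479 − 1(404.8) = 74.25
  A: 0 + 2(404.8) = 809.5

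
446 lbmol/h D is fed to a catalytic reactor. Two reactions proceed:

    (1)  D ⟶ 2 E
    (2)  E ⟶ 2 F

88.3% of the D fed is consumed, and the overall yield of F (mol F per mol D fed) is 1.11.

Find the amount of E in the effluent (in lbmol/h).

540 lbmol/h

Conversion of D: D consumed = 1ξ₁ = 0.883 × 446 → ξ₁ = 393.8 lbmol/h.
Yield of F: 2ξ₂ / 446 = 1.11 → ξ₂ = 247.5 lbmol/h.
Outlet amounts (n = n₀ + Σ ν·ξ):
  D: 446 − 1(393.8) = 52.18
  E: 0 + 2(393.8) − 1(247.5) = 540.1
  F: 0 + 2(247.5) = 495.1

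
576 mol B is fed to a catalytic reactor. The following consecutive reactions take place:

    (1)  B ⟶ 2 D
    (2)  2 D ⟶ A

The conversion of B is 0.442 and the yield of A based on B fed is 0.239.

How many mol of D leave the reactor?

Conversion of B: B consumed = 1ξ₁ = 0.442 × 576 → ξ₁ = 254.6 mol.
Yield of A: 1ξ₂ / 576 = 0.239 → ξ₂ = 137.7 mol.
Outlet amounts (n = n₀ + Σ ν·ξ):
  B: 576 − 1(254.6) = 321.4
  D: 0 + 2(254.6) − 2(137.7) = 233.9
  A: 0 + 1(137.7) = 137.7

234 mol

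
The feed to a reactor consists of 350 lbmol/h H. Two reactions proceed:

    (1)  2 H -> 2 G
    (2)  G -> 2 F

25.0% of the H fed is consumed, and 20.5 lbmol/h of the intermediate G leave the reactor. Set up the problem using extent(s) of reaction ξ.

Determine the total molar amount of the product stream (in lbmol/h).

Conversion of H: H consumed = 2ξ₁ = 0.25 × 350 → ξ₁ = 43.75 lbmol/h.
G balance: n_G = 0 + 2ξ₁ − 1ξ₂ = 20.5 → ξ₂ = (2·43.75 − 20.5)/1 = 67 lbmol/h.
Outlet amounts (n = n₀ + Σ ν·ξ):
  H: 350 − 2(43.75) = 262.5
  G: 0 + 2(43.75) − 1(67) = 20.5
  F: 0 + 2(67) = 134
Total out = 262.5 + 20.5 + 134 = 417 lbmol/h.

417 lbmol/h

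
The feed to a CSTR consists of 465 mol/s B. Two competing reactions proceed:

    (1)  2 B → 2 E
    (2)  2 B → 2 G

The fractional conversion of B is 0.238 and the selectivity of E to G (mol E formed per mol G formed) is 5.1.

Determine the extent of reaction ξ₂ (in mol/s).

Conversion of B: B consumed = 0.238 × 465 = 110.7 mol/s = 2ξ₁ + 2ξ₂.
Selectivity: 2ξ₁ / (2ξ₂) = 5.1 → ξ₁ = 5.1 ξ₂.
Substitute: (2·5.1 + 2) ξ₂ = 110.7 → ξ₂ = 9.071 mol/s, ξ₁ = 46.26 mol/s.
Outlet amounts (n = n₀ + Σ ν·ξ):
  B: 465 − 2(46.26) − 2(9.071) = 354.3
  E: 0 + 2(46.26) = 92.53
  G: 0 + 2(9.071) = 18.14

ξ₂ = 9.07 mol/s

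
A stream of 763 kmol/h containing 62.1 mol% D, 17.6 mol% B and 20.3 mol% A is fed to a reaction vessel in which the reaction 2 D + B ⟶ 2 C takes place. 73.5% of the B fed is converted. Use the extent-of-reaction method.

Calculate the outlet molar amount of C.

B reacted = 0.735 × 134.3 = 98.7 kmol/h; ν_B = −1, so ξ = 98.7/1 = 98.7 kmol/h.
Outlet amounts (n = n₀ + ν ξ):
  D: 473.8 − 2(98.7) = 276.4
  B: 134.3 − 1(98.7) = 35.59
  C: 0 + 2(98.7) = 197.4
  A: 154.9 (inert)

197 kmol/h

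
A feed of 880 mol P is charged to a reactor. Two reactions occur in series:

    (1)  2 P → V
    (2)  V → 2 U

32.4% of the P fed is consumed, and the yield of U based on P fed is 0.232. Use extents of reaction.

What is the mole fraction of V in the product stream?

0.0482

Conversion of P: P consumed = 2ξ₁ = 0.324 × 880 → ξ₁ = 142.6 mol.
Yield of U: 2ξ₂ / 880 = 0.232 → ξ₂ = 102.1 mol.
Outlet amounts (n = n₀ + Σ ν·ξ):
  P: 880 − 2(142.6) = 594.9
  V: 0 + 1(142.6) − 1(102.1) = 40.48
  U: 0 + 2(102.1) = 204.2
Total out = 839.5 mol; y_V = 40.48 / 839.5 = 0.04822.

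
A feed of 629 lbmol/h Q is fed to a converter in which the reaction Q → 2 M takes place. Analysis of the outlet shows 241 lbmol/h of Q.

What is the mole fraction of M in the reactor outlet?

For Q: n = n₀ − 1ξ → 241 = 629 − 1ξ, giving ξ = 388 lbmol/h.
Outlet amounts (n = n₀ + ν ξ):
  Q: 629 − 1(388) = 241
  M: 0 + 2(388) = 776
Total out = 1017 lbmol/h; y_M = 776 / 1017 = 0.763.

0.763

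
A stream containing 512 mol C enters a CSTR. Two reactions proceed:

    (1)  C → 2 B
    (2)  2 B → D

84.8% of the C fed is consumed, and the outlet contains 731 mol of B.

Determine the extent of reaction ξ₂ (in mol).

ξ₂ = 68.7 mol

Conversion of C: C consumed = 1ξ₁ = 0.848 × 512 → ξ₁ = 434.2 mol.
B balance: n_B = 0 + 2ξ₁ − 2ξ₂ = 731 → ξ₂ = (2·434.2 − 731)/2 = 68.68 mol.
Outlet amounts (n = n₀ + Σ ν·ξ):
  C: 512 − 1(434.2) = 77.82
  B: 0 + 2(434.2) − 2(68.68) = 731
  D: 0 + 1(68.68) = 68.68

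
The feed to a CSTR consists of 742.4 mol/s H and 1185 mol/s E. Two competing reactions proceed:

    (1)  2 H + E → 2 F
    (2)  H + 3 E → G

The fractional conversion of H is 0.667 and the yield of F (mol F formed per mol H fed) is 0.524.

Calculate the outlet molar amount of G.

Yield of F: 2ξ₁ / 742.4 = 0.524 → ξ₁ = 194.5 mol/s.
Conversion of H: 2ξ₁ + 1ξ₂ = 0.667 × 742.4 = 495.2 → ξ₂ = 106.2 mol/s.
Outlet amounts (n = n₀ + Σ ν·ξ):
  H: 742.4 − 2(194.5) − 1(106.2) = 247.2
  E: 1185 − 1(194.5) − 3(106.2) = 672
  F: 0 + 2(194.5) = 389
  G: 0 + 1(106.2) = 106.2

106 mol/s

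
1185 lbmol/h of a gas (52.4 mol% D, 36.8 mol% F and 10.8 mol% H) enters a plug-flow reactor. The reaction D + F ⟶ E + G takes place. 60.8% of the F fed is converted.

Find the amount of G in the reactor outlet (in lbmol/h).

F reacted = 0.608 × 436.1 = 265.1 lbmol/h; ν_F = −1, so ξ = 265.1/1 = 265.1 lbmol/h.
Outlet amounts (n = n₀ + ν ξ):
  D: 620.9 − 1(265.1) = 355.8
  F: 436.1 − 1(265.1) = 170.9
  E: 0 + 1(265.1) = 265.1
  G: 0 + 1(265.1) = 265.1
  H: 128 (inert)

265 lbmol/h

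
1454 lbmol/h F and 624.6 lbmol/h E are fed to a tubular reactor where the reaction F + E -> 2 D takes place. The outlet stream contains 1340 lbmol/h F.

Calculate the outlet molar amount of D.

For F: n = n₀ − 1ξ → 1340 = 1454 − 1ξ, giving ξ = 114 lbmol/h.
Outlet amounts (n = n₀ + ν ξ):
  F: 1454 − 1(114) = 1340
  E: 624.6 − 1(114) = 510.6
  D: 0 + 2(114) = 228

228 lbmol/h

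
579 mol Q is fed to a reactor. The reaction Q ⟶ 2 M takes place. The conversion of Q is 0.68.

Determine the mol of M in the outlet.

Q reacted = 0.68 × 579 = 393.7 mol; ν_Q = −1, so ξ = 393.7/1 = 393.7 mol.
Outlet amounts (n = n₀ + ν ξ):
  Q: 579 − 1(393.7) = 185.3
  M: 0 + 2(393.7) = 787.4

787 mol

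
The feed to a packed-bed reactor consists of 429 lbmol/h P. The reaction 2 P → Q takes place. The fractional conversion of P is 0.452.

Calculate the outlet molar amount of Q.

P reacted = 0.452 × 429 = 193.9 lbmol/h; ν_P = −2, so ξ = 193.9/2 = 96.95 lbmol/h.
Outlet amounts (n = n₀ + ν ξ):
  P: 429 − 2(96.95) = 235.1
  Q: 0 + 1(96.95) = 96.95

97 lbmol/h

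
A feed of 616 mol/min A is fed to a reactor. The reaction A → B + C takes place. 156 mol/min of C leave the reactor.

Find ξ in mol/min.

ξ = 156 mol/min

For C: n = n₀ + 1ξ → 156 = 0 + 1ξ, giving ξ = 156 mol/min.
Outlet amounts (n = n₀ + ν ξ):
  A: 616 − 1(156) = 460
  B: 0 + 1(156) = 156
  C: 0 + 1(156) = 156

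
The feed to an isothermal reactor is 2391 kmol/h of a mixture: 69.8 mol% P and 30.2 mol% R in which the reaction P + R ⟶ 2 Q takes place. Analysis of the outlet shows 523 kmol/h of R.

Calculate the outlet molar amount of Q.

398 kmol/h

For R: n = n₀ − 1ξ → 523 = 722.1 − 1ξ, giving ξ = 199.1 kmol/h.
Outlet amounts (n = n₀ + ν ξ):
  P: 1669 − 1(199.1) = 1470
  R: 722.1 − 1(199.1) = 523
  Q: 0 + 2(199.1) = 398.2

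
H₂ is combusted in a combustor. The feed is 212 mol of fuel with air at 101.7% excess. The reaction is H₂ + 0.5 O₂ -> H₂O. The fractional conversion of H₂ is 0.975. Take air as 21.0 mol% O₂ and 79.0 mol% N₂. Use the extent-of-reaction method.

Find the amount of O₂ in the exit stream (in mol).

110 mol

Stoichiometric O₂ = 0.5 × 212 = 106 mol; O₂ fed = 106 × 2.017 = 213.8 mol.
N₂ fed = 213.8 × 79/21 = 804.3 mol.
Fuel reacted = 0.975 × 212 → ξ = 206.7 mol.
Outlet (n = n₀ + ν ξ):
  H₂: 212 − 1(206.7) = 5.3
  O₂: 213.8 − 0.5(206.7) = 110.5
  N₂: 804.3 (inert)
  H₂O: 0 + 1(206.7) = 206.7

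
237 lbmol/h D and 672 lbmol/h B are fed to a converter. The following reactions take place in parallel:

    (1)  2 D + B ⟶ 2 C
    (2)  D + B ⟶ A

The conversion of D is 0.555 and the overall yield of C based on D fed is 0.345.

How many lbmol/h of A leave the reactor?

Yield of C: 2ξ₁ / 237 = 0.345 → ξ₁ = 40.88 lbmol/h.
Conversion of D: 2ξ₁ + 1ξ₂ = 0.555 × 237 = 131.5 → ξ₂ = 49.77 lbmol/h.
Outlet amounts (n = n₀ + Σ ν·ξ):
  D: 237 − 2(40.88) − 1(49.77) = 105.5
  B: 672 − 1(40.88) − 1(49.77) = 581.3
  C: 0 + 2(40.88) = 81.77
  A: 0 + 1(49.77) = 49.77

49.8 lbmol/h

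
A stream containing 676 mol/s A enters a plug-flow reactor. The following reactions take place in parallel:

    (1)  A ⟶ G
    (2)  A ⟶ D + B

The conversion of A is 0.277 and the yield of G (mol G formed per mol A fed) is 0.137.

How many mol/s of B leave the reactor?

Yield of G: 1ξ₁ / 676 = 0.137 → ξ₁ = 92.61 mol/s.
Conversion of A: 1ξ₁ + 1ξ₂ = 0.277 × 676 = 187.3 → ξ₂ = 94.64 mol/s.
Outlet amounts (n = n₀ + Σ ν·ξ):
  A: 676 − 1(92.61) − 1(94.64) = 488.7
  G: 0 + 1(92.61) = 92.61
  D: 0 + 1(94.64) = 94.64
  B: 0 + 1(94.64) = 94.64

94.6 mol/s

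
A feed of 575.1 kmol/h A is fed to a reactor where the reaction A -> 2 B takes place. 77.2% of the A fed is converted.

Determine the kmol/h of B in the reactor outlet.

888 kmol/h

A reacted = 0.772 × 575.1 = 444 kmol/h; ν_A = −1, so ξ = 444/1 = 444 kmol/h.
Outlet amounts (n = n₀ + ν ξ):
  A: 575.1 − 1(444) = 131.1
  B: 0 + 2(444) = 888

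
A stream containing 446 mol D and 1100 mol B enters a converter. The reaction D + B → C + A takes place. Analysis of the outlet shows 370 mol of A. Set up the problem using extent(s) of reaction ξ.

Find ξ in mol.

ξ = 370 mol

For A: n = n₀ + 1ξ → 370 = 0 + 1ξ, giving ξ = 370 mol.
Outlet amounts (n = n₀ + ν ξ):
  D: 446 − 1(370) = 76
  B: 1100 − 1(370) = 730
  C: 0 + 1(370) = 370
  A: 0 + 1(370) = 370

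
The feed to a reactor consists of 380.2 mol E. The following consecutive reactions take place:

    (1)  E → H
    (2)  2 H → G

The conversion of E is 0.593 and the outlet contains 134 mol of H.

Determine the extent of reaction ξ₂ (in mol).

ξ₂ = 45.7 mol

Conversion of E: E consumed = 1ξ₁ = 0.593 × 380.2 → ξ₁ = 225.5 mol.
H balance: n_H = 0 + 1ξ₁ − 2ξ₂ = 134 → ξ₂ = (1·225.5 − 134)/2 = 45.73 mol.
Outlet amounts (n = n₀ + Σ ν·ξ):
  E: 380.2 − 1(225.5) = 154.7
  H: 0 + 1(225.5) − 2(45.73) = 134
  G: 0 + 1(45.73) = 45.73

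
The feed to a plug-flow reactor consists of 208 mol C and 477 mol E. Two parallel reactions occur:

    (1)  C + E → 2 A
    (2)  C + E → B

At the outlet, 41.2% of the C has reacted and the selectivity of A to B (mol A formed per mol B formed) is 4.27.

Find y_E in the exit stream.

0.595

Conversion of C: C consumed = 0.412 × 208 = 85.7 mol = 1ξ₁ + 1ξ₂.
Selectivity: 2ξ₁ / (1ξ₂) = 4.27 → ξ₁ = 2.135 ξ₂.
Substitute: (1·2.135 + 1) ξ₂ = 85.7 → ξ₂ = 27.34 mol, ξ₁ = 58.36 mol.
Outlet amounts (n = n₀ + Σ ν·ξ):
  C: 208 − 1(58.36) − 1(27.34) = 122.3
  E: 477 − 1(58.36) − 1(27.34) = 391.3
  A: 0 + 2(58.36) = 116.7
  B: 0 + 1(27.34) = 27.34
Total out = 657.7 mol; y_E = 391.3 / 657.7 = 0.595.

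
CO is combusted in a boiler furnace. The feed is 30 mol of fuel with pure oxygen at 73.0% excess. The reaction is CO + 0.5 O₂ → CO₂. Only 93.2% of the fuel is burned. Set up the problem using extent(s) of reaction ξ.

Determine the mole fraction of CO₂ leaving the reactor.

Stoichiometric O₂ = 0.5 × 30 = 15 mol; O₂ fed = 15 × 1.730 = 25.95 mol.
Fuel reacted = 0.932 × 30 → ξ = 27.96 mol.
Outlet (n = n₀ + ν ξ):
  CO: 30 − 1(27.96) = 2.04
  O₂: 25.95 − 0.5(27.96) = 11.97
  CO₂: 0 + 1(27.96) = 27.96
Total out = 41.97 mol; y_CO₂ = 27.96 / 41.97 = 0.6662.

0.666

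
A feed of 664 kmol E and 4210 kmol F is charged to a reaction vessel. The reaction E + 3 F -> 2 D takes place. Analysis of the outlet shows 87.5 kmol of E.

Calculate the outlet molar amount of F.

2480 kmol

For E: n = n₀ − 1ξ → 87.5 = 664 − 1ξ, giving ξ = 576.5 kmol.
Outlet amounts (n = n₀ + ν ξ):
  E: 664 − 1(576.5) = 87.5
  F: 4210 − 3(576.5) = 2480
  D: 0 + 2(576.5) = 1153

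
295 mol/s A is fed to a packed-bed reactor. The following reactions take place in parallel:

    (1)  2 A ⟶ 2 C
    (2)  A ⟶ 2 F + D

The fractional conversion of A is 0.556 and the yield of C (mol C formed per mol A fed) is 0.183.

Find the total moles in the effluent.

Yield of C: 2ξ₁ / 295 = 0.183 → ξ₁ = 26.99 mol/s.
Conversion of A: 2ξ₁ + 1ξ₂ = 0.556 × 295 = 164 → ξ₂ = 110 mol/s.
Outlet amounts (n = n₀ + Σ ν·ξ):
  A: 295 − 2(26.99) − 1(110) = 131
  C: 0 + 2(26.99) = 53.98
  F: 0 + 2(110) = 220.1
  D: 0 + 1(110) = 110
Total out = 131 + 53.98 + 220.1 + 110 = 515.1 mol/s.

515 mol/s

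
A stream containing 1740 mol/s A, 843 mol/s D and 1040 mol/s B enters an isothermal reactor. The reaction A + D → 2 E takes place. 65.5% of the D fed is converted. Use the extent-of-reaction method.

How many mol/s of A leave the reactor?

1190 mol/s

D reacted = 0.655 × 843 = 552.2 mol/s; ν_D = −1, so ξ = 552.2/1 = 552.2 mol/s.
Outlet amounts (n = n₀ + ν ξ):
  A: 1740 − 1(552.2) = 1188
  D: 843 − 1(552.2) = 290.8
  E: 0 + 2(552.2) = 1104
  B: 1040 (inert)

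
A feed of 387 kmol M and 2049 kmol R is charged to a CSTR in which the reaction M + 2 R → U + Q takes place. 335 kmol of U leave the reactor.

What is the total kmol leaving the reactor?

For U: n = n₀ + 1ξ → 335 = 0 + 1ξ, giving ξ = 335 kmol.
Outlet amounts (n = n₀ + ν ξ):
  M: 387 − 1(335) = 52
  R: 2049 − 2(335) = 1379
  U: 0 + 1(335) = 335
  Q: 0 + 1(335) = 335
Total out = 52 + 1379 + 335 + 335 = 2101 kmol.

2100 kmol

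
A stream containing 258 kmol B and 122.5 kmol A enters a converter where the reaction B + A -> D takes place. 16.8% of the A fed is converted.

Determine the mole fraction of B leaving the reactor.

A reacted = 0.168 × 122.5 = 20.58 kmol; ν_A = −1, so ξ = 20.58/1 = 20.58 kmol.
Outlet amounts (n = n₀ + ν ξ):
  B: 258 − 1(20.58) = 237.4
  A: 122.5 − 1(20.58) = 101.9
  D: 0 + 1(20.58) = 20.58
Total out = 359.9 kmol; y_B = 237.4 / 359.9 = 0.6596.

0.66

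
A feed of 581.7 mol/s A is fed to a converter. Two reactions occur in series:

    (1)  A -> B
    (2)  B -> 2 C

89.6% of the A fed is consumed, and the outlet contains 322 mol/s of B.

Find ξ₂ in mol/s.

Conversion of A: A consumed = 1ξ₁ = 0.896 × 581.7 → ξ₁ = 521.2 mol/s.
B balance: n_B = 0 + 1ξ₁ − 1ξ₂ = 322 → ξ₂ = (1·521.2 − 322)/1 = 199.2 mol/s.
Outlet amounts (n = n₀ + Σ ν·ξ):
  A: 581.7 − 1(521.2) = 60.5
  B: 0 + 1(521.2) − 1(199.2) = 322
  C: 0 + 2(199.2) = 398.4

ξ₂ = 199 mol/s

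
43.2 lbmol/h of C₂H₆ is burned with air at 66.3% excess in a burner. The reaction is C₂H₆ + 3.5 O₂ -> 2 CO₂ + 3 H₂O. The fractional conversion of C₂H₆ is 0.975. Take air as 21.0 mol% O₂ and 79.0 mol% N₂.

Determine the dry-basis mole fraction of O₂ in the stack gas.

0.0916

Stoichiometric O₂ = 3.5 × 43.2 = 151.2 lbmol/h; O₂ fed = 151.2 × 1.663 = 251.4 lbmol/h.
N₂ fed = 251.4 × 79/21 = 945.9 lbmol/h.
Fuel reacted = 0.975 × 43.2 → ξ = 42.12 lbmol/h.
Outlet (n = n₀ + ν ξ):
  C₂H₆: 43.2 − 1(42.12) = 1.08
  O₂: 251.4 − 3.5(42.12) = 104
  N₂: 945.9 (inert)
  CO₂: 0 + 2(42.12) = 84.24
  H₂O: 0 + 3(42.12) = 126.4
Dry total = 1135 lbmol/h; y_O₂ (dry) = 104 / 1135 = 0.09163.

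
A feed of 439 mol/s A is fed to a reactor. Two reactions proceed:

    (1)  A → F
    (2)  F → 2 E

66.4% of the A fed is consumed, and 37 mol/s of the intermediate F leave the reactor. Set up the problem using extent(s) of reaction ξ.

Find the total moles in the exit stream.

693 mol/s

Conversion of A: A consumed = 1ξ₁ = 0.664 × 439 → ξ₁ = 291.5 mol/s.
F balance: n_F = 0 + 1ξ₁ − 1ξ₂ = 37 → ξ₂ = (1·291.5 − 37)/1 = 254.5 mol/s.
Outlet amounts (n = n₀ + Σ ν·ξ):
  A: 439 − 1(291.5) = 147.5
  F: 0 + 1(291.5) − 1(254.5) = 37
  E: 0 + 2(254.5) = 509
Total out = 147.5 + 37 + 509 = 693.5 mol/s.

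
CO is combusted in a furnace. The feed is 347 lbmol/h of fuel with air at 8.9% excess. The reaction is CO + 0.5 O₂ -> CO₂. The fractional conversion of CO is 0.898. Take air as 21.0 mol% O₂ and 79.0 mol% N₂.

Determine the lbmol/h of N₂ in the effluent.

Stoichiometric O₂ = 0.5 × 347 = 173.5 lbmol/h; O₂ fed = 173.5 × 1.089 = 188.9 lbmol/h.
N₂ fed = 188.9 × 79/21 = 710.8 lbmol/h.
Fuel reacted = 0.898 × 347 → ξ = 311.6 lbmol/h.
Outlet (n = n₀ + ν ξ):
  CO: 347 − 1(311.6) = 35.39
  O₂: 188.9 − 0.5(311.6) = 33.14
  N₂: 710.8 (inert)
  CO₂: 0 + 1(311.6) = 311.6

711 lbmol/h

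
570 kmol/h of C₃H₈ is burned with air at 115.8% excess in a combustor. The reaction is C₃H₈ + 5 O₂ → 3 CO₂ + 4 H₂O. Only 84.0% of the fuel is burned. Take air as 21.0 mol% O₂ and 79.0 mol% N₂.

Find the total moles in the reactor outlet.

30300 kmol/h

Stoichiometric O₂ = 5 × 570 = 2850 kmol/h; O₂ fed = 2850 × 2.158 = 6150 kmol/h.
N₂ fed = 6150 × 79/21 = 23140 kmol/h.
Fuel reacted = 0.84 × 570 → ξ = 478.8 kmol/h.
Outlet (n = n₀ + ν ξ):
  C₃H₈: 570 − 1(478.8) = 91.2
  O₂: 6150 − 5(478.8) = 3756
  N₂: 23140 (inert)
  CO₂: 0 + 3(478.8) = 1436
  H₂O: 0 + 4(478.8) = 1915
Total out = 91.2 + 3756 + 23140 + 1436 + 1915 = 30340 kmol/h.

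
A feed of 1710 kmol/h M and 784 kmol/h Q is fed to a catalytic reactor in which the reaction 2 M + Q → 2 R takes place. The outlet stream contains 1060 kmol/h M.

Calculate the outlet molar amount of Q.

For M: n = n₀ − 2ξ → 1060 = 1710 − 2ξ, giving ξ = 325 kmol/h.
Outlet amounts (n = n₀ + ν ξ):
  M: 1710 − 2(325) = 1060
  Q: 784 − 1(325) = 459
  R: 0 + 2(325) = 650

459 kmol/h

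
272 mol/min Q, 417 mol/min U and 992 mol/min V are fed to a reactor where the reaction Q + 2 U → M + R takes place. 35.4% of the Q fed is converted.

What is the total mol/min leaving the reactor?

Q reacted = 0.354 × 272 = 96.29 mol/min; ν_Q = −1, so ξ = 96.29/1 = 96.29 mol/min.
Outlet amounts (n = n₀ + ν ξ):
  Q: 272 − 1(96.29) = 175.7
  U: 417 − 2(96.29) = 224.4
  M: 0 + 1(96.29) = 96.29
  R: 0 + 1(96.29) = 96.29
  V: 992 (inert)
Total out = 175.7 + 224.4 + 96.29 + 96.29 + 992 = 1585 mol/min.

1580 mol/min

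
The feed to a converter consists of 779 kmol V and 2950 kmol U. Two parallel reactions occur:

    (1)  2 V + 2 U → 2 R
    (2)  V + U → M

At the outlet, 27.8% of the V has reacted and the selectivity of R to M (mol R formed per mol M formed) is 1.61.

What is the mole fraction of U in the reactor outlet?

0.778

Conversion of V: V consumed = 0.278 × 779 = 216.6 kmol = 2ξ₁ + 1ξ₂.
Selectivity: 2ξ₁ / (1ξ₂) = 1.61 → ξ₁ = 0.805 ξ₂.
Substitute: (2·0.805 + 1) ξ₂ = 216.6 → ξ₂ = 82.97 kmol, ξ₁ = 66.79 kmol.
Outlet amounts (n = n₀ + Σ ν·ξ):
  V: 779 − 2(66.79) − 1(82.97) = 562.4
  U: 2950 − 2(66.79) − 1(82.97) = 2733
  R: 0 + 2(66.79) = 133.6
  M: 0 + 1(82.97) = 82.97
Total out = 3512 kmol; y_U = 2733 / 3512 = 0.7782.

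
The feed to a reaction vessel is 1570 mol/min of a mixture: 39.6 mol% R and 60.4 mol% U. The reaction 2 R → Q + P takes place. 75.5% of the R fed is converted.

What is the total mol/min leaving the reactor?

R reacted = 0.755 × 621.7 = 469.4 mol/min; ν_R = −2, so ξ = 469.4/2 = 234.7 mol/min.
Outlet amounts (n = n₀ + ν ξ):
  R: 621.7 − 2(234.7) = 152.3
  Q: 0 + 1(234.7) = 234.7
  P: 0 + 1(234.7) = 234.7
  U: 948.3 (inert)
Total out = 152.3 + 234.7 + 234.7 + 948.3 = 1570 mol/min.

1570 mol/min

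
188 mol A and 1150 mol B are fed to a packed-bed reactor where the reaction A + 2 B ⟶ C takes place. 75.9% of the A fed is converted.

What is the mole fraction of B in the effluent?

0.821

A reacted = 0.759 × 188 = 142.7 mol; ν_A = −1, so ξ = 142.7/1 = 142.7 mol.
Outlet amounts (n = n₀ + ν ξ):
  A: 188 − 1(142.7) = 45.31
  B: 1150 − 2(142.7) = 864.6
  C: 0 + 1(142.7) = 142.7
Total out = 1053 mol; y_B = 864.6 / 1053 = 0.8214.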